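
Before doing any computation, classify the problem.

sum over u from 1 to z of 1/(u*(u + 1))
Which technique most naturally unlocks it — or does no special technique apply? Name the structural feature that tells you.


Technique: telescoping — 1/(u*(u + 1)) is a collapsed telescope: expand it into simple fractions to see the cancellation.


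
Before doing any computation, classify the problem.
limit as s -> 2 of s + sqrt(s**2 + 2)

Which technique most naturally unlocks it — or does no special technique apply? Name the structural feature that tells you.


Method: no special technique — the function is continuous at 2; evaluation is itself the limit, no machinery required.


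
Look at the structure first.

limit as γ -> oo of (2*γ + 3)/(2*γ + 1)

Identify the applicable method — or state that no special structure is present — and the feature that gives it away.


Diagnosis: dominant-term comparison — at large γ only the top-degree terms survive; compare the leading terms and the limit falls out. l'Hôpital's at-infinity variant applies to the expression viewed as a single quotient; the leading-term comparison is the direct route.


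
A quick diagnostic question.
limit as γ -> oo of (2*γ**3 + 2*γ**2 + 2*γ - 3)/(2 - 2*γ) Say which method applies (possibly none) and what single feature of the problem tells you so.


Verdict: dominant-term comparison — divide by the highest power of γ present: lower-order terms vanish and the dominant ratio remains. As a single quotient, the ∞/∞ shape would yield to repeated differentiation as well — the growth comparison gets there in one look.


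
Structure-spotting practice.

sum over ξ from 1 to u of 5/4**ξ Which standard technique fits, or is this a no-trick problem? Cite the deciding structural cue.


Verdict: the geometric series formula — consecutive terms stand in a fixed index-free ratio — the geometric sum formula closes it.


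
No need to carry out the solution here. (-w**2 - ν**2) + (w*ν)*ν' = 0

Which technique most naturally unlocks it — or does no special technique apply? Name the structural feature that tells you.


Diagnosis: the homogeneous substitution — the slope's numerator and denominator have matching total degree, so it depends only on ν/w and the ratio substitution collapses it. A Bernoulli substitution is a fair alternative on this equation directly; the homogeneous reading takes it as given.


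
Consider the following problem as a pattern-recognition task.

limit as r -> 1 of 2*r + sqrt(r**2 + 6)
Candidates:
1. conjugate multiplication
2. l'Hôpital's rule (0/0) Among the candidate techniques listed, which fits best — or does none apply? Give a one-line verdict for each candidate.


Diagnosis: no special technique — no denominator vanishes and nothing blows up at 1: direct substitution is the whole computation.
- conjugate multiplication: rationalization has no target — no divergent radical difference appears.
- l'Hôpital's rule (0/0): substituting the point produces a determinate value, not a 0 over 0 clash.


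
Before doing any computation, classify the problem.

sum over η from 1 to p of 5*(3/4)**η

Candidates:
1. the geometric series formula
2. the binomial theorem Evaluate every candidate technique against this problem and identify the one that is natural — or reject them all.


Diagnosis: the geometric series formula — check a ratio of consecutive terms: it is 3/4, independent of the index, so the geometric formula closes the sum.
- the geometric series formula — a fit — the right tool for this form.
- the binomial theorem — there is no sum-raised-to-a-power identity hiding in these terms.


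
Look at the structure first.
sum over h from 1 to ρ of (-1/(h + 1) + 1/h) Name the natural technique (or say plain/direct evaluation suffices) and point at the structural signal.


Diagnosis: telescoping — the generic term is a one-step difference of 1/h, so partial sums shortcut to endpoint evaluation.


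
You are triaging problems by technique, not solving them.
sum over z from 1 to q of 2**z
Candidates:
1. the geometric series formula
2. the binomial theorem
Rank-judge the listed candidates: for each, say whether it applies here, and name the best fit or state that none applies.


Best approach: the geometric series formula — consecutive terms stand in a fixed index-free ratio — the geometric sum formula closes it.
- the geometric series formula — a fit — the right tool for this form.
- the binomial theorem — no binomial coefficients pair up with complementary powers here.


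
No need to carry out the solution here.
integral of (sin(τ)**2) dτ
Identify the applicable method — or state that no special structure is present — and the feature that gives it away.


Method: a trigonometric identity — sin(τ)**2 calls for power reduction: rewrite via double angles before any antiderivative is attempted.


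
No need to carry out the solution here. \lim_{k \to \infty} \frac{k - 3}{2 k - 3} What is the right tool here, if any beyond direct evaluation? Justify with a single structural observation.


Verdict: dominant-term comparison — divide through by the highest power of k; every lower-order term dies and the dominant terms decide the limit. l'Hôpital's at-infinity variant applies to the expression viewed as a single quotient; the leading-term comparison is the direct route.


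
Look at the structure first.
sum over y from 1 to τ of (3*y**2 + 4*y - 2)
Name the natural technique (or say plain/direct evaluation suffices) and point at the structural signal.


Diagnosis: no special technique — no ratio, no shift structure, no binomial pattern: sum the constant-multiple powers of y with known formulas.


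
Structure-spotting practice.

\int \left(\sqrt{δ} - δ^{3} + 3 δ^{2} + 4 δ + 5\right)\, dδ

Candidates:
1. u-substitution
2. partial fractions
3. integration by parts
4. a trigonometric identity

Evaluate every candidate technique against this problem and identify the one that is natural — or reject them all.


Technique: no special technique — scan for structure and find none: constant multiples of powers of δ, integrate directly.
- u-substitution: no subexpression of the integrand serves as a whole-integral substitution inner — individual terms may offer their own, but none carries its derivative as a factor of the full integrand; a working change of variable would have to be constructed from outside the expression.
- partial fractions — the expression is not a ratio of polynomials that decomposes further.
- integration by parts: the integrand does not split as a nonconstant polynomial times an exp, sine, cosine of a linear argument, or logarithm — no polynomial-kernel parts product to differentiate one side of.
- a trigonometric identity: no sine or cosine appears, so there is nothing for a trigonometric identity to act on.


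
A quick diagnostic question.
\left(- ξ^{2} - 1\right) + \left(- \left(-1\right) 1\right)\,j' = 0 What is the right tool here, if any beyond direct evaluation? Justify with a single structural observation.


Technique: no special technique — solved for the derivative, j never appears on the right — this is a direct integration in ξ, not a differential-equations problem at heart.


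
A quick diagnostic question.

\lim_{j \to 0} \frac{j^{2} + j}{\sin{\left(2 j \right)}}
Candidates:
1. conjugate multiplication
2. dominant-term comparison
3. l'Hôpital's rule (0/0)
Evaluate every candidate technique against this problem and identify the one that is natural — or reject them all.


Technique: l'Hôpital's rule (0/0) — substituting 0 gives 0 over 0; differentiate top and bottom once and re-evaluate. Expanding numerator and denominator to first order gives the same value — the rule automates exactly that.
- conjugate multiplication: the conjugate move applies to radical differences, which this is not.
- dominant-term comparison: this limit is not decided by comparing leading-term growth at infinity.
- l'Hôpital's rule (0/0): yes — fits the structure here.


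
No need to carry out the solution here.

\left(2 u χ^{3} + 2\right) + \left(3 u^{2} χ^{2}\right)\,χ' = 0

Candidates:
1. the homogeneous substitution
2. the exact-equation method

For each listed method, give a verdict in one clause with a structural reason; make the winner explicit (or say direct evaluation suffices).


Technique: the exact-equation method — checking ∂/∂χ of 2 u χ^{3} + 2 against ∂/∂u of 3 u^{2} χ^{2}: they match — the equation is exact as it stands.
- the homogeneous substitution — solved for the derivative, the right side changes under joint scaling of the two variables.
- the exact-equation method — applies; the problem has the shape this method handles.


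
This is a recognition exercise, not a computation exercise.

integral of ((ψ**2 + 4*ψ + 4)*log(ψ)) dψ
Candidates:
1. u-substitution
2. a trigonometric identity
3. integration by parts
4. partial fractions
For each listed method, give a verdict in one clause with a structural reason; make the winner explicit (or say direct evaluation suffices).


Verdict: integration by parts — the logarithm log(ψ) has no power-rule antiderivative to read off directly, but its derivative is algebraic — so differentiate log(ψ) and integrate the polynomial factor ψ**2 + 4*ψ + 4.
- u-substitution — no subexpression of the integrand serves as a whole-integral substitution inner — individual terms may offer their own, but none carries its derivative as a factor of the full integrand; a working change of variable would have to be constructed from outside the expression.
- a trigonometric identity — with no trigonometric functions present, identity rewriting has no target.
- integration by parts: a fit — the right tool for this form.
- partial fractions: there is no rational-function structure to decompose.


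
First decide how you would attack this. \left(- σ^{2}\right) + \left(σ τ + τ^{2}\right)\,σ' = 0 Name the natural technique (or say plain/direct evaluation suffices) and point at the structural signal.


Method: the homogeneous substitution — the slope is degree-zero homogeneous: the ratio substitution v = σ/τ collapses it. With the right rearrangement (exchanging the roles of the variables where needed), this also fits a Bernoulli template; the homogeneous substitution reads the structure directly.


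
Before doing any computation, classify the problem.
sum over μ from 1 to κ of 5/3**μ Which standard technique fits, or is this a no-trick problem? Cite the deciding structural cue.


Diagnosis: the geometric series formula — consecutive terms stand in a fixed index-free ratio — the geometric sum formula closes it.


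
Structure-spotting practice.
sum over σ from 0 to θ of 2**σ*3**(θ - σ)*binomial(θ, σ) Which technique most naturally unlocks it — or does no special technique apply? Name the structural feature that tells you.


Technique: the binomial theorem — binomial coefficients against complementary powers of 2 and 3: recognize the binomial expansion and resum.


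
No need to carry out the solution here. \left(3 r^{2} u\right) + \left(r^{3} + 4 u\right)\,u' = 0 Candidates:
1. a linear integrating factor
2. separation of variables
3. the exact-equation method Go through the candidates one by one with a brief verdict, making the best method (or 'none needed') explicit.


Method: the exact-equation method — the mixed-partials test passes for 3 r^{2} u and r^{3} + 4 u, so a potential function exists as presented.
- a linear integrating factor: the unknown enters nonlinearly (through a power, a denominator, or a transcendental function), which the linear integrating-factor recipe cannot absorb as-is — any repair would come from a preliminary substitution, not the factor.
- separation of variables: no algebra isolates the independent variable on one side and the unknown on the other.
- the exact-equation method: yes — fits the structure here.


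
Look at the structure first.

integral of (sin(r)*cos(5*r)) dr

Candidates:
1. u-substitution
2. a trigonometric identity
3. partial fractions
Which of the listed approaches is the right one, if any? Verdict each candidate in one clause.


Method: a trigonometric identity — sin(r)*cos(5*r) mixes two frequencies; the product-to-sum identity splits it into single-frequency sinusoids.
- u-substitution: no subexpression of the integrand serves as a whole-integral substitution inner — individual terms may offer their own, but none carries its derivative as a factor of the full integrand; a working change of variable would have to be constructed from outside the expression.
- a trigonometric identity: yes, a natural case for it.
- partial fractions — the expression is not a ratio of polynomials that decomposes further.


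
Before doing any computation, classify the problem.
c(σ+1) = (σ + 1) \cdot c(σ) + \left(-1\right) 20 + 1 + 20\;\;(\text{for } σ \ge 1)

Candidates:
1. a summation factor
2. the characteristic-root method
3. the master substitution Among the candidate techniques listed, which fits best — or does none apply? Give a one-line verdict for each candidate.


Method: a summation factor — normalize by the running product of σ + 1: the left side becomes a difference, and differences sum.
- a summation factor: applicable, and directly so.
- the characteristic-root method: the coefficients change with the index, which the root method cannot absorb.
- the master substitution: this is shift-type recursion, outside the divide-and-conquer template.


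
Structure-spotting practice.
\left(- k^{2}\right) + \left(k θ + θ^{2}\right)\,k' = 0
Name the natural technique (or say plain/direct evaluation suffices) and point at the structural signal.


Diagnosis: the homogeneous substitution — the slope's numerator and denominator have matching total degree, so it depends only on k/θ and the ratio substitution collapses it. A Bernoulli substitution after rearrangement (possibly exchanging dependent and independent variable) is a fair alternative; the homogeneous route works on the equation as it stands.


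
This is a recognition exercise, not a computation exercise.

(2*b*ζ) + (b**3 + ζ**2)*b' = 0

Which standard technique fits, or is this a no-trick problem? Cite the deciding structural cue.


Best approach: the exact-equation method — 2*b*ζ and b**3 + ζ**2 pass the exactness check on the nose, so no integrating factor in ζ or b is needed at all.


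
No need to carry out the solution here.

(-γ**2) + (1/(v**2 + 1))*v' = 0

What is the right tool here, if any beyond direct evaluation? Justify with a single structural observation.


Verdict: separation of variables — solved for the derivative, the right side factors as γ**2 times v**2 + 1 — all γ-dependence separates from all v-dependence. The cross-partial test also passes here (vacuously, each side single-variable); the potential-function route would work, separation is simply more immediate.


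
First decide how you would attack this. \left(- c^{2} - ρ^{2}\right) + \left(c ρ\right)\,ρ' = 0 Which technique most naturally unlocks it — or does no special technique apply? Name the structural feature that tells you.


Technique: the homogeneous substitution — the slope's numerator and denominator share total degree; set v = ρ/c and the equation drops to separable form. A Bernoulli substitution is a fair alternative on this equation directly; the homogeneous reading takes it as given.


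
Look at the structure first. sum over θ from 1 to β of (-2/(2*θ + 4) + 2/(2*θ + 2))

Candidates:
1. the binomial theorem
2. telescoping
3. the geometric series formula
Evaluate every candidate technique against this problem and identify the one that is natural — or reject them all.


Verdict: telescoping — consecutive terms evaluate one function at adjacent indices (2/(2*θ + 2) is its current value): one term's tail is the next term's head, so the chain collapses.
- the binomial theorem: the summand does not match any term pattern of an expanded binomial power.
- telescoping — yes — fits the structure here.
- the geometric series formula — the ratio of consecutive terms depends on the index.


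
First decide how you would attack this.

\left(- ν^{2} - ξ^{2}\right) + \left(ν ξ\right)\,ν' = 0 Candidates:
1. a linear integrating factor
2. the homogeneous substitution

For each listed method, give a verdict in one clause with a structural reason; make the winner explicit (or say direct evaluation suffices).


Verdict: the homogeneous substitution — the slope's numerator and denominator have matching total degree, so it depends only on ν/ξ and the ratio substitution collapses it. This doubles as a Bernoulli equation in the unknown as written; the homogeneous route needs no setup at all.
- a linear integrating factor: the unknown enters nonlinearly (through a power, a denominator, or a transcendental function), which the linear integrating-factor recipe cannot absorb as-is — any repair would come from a preliminary substitution, not the factor.
- the homogeneous substitution — a fit — the right tool for this form.


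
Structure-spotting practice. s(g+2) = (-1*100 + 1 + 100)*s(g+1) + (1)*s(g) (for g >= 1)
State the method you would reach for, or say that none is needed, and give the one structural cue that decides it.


Diagnosis: the characteristic-root method — try a geometric ansatz r^g: constant coefficients turn the recurrence into one polynomial equation in r.


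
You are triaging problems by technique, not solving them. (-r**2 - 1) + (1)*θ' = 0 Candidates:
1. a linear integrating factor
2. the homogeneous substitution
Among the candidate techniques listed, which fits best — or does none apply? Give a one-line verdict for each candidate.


Diagnosis: no special technique — with θ absent the equation is not coupled at all: direct integration in r.
- a linear integrating factor: the linear template holds only trivially here (the unknown is absent, so the coefficient is zero) — the method is not the natural label.
- the homogeneous substitution — rescaling both variables together changes the slope, so no ratio substitution collapses it.


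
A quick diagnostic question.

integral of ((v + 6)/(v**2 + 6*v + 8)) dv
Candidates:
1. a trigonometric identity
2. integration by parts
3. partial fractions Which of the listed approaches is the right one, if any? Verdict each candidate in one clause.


Method: partial fractions — the denominator v**2 + 6*v + 8 factors, so the quotient decomposes into elementary partial fractions term by term.
- a trigonometric identity: no sine or cosine appears, so there is nothing for a trigonometric identity to act on.
- integration by parts: the integrand does not split as a nonconstant polynomial times an exp, sine, cosine of a linear argument, or logarithm — no polynomial-kernel parts product to differentiate one side of.
- partial fractions — applies; the problem has the shape this method handles.


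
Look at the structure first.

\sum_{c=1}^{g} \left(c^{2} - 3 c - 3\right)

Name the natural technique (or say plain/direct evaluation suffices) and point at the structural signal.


Verdict: no special technique — recognize the absence of structure: constant-multiple powers of c summed plainly, no special method required.


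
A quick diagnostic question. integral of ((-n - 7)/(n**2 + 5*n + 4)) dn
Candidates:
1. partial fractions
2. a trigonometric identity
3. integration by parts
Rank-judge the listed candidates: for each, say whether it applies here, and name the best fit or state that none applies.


Verdict: partial fractions — the integrand is a proper rational function and its denominator n**2 + 5*n + 4 factors into distinct pieces, so it splits into simple fractions.
- partial fractions: applicable, and directly so.
- a trigonometric identity — with no trigonometric functions present, identity rewriting has no target.
- integration by parts — there is no nonconstant-polynomial-times-kernel split with an exp, sine, cosine (degree-1 argument), or logarithm partner.


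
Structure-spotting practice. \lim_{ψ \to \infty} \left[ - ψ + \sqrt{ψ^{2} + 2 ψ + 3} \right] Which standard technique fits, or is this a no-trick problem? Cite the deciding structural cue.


Verdict: conjugate multiplication — both pieces blow up but their difference is finite; the conjugate trick rationalizes \sqrt{ψ^{2} + 2 ψ + 3} - ψ.


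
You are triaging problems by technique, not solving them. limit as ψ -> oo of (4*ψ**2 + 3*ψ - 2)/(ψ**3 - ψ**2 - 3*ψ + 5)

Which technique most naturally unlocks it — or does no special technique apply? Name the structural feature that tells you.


Verdict: dominant-term comparison — growth-rate triage: the leading powers of ψ decide the limit, everything else is noise. Viewed as a single quotient this is an ∞/∞ form — an at-infinity application of l'Hôpital's rule would also resolve it; comparing leading growth reads the answer without differentiating.


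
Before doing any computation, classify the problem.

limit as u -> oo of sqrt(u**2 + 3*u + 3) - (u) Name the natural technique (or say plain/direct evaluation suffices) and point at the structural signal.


Technique: conjugate multiplication — this difference gives up after one conjugate multiplication — the radical structure cancels against its conjugate.


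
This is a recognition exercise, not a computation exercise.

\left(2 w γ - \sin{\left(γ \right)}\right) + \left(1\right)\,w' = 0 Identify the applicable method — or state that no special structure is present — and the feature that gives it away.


Best approach: a linear integrating factor — the unknown enters only to the first power against a nonzero forcing term — the integrating-factor template applies directly.


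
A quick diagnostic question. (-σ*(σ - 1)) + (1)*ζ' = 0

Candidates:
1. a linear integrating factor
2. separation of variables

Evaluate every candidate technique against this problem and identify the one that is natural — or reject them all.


Technique: no special technique — the slope is a function of σ alone, so integrate both sides directly.
- a linear integrating factor — with the unknown absent the integrating factor is a formality; direct integration is the working structure.
- separation of variables: with no unknown in the slope, separating variables is a formality — the equation integrates directly.


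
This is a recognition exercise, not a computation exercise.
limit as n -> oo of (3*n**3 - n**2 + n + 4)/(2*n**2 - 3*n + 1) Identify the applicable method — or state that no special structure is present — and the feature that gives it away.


Best approach: dominant-term comparison — at large n only the top-degree terms survive; compare the leading terms and the limit falls out. Differentiating the expression as a single quotient would eventually settle it as well; matching dominant growth settles it immediately.


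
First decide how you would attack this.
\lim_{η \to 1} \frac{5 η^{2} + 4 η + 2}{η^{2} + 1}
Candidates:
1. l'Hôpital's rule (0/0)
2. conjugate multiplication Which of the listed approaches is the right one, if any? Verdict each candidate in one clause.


Technique: no special technique — the function is continuous at 1; evaluation is itself the limit, no machinery required.
- l'Hôpital's rule (0/0) — evaluation at the point is determinate, so the rule has nothing to repair.
- conjugate multiplication — no divergent radical difference is present for a conjugate pair to cancel.


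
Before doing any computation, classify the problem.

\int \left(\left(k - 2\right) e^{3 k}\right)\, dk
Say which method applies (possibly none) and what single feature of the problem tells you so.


Verdict: integration by parts — differentiate k - 2, integrate e^{3 k}: each pass lowers the polynomial degree, so parts terminates.


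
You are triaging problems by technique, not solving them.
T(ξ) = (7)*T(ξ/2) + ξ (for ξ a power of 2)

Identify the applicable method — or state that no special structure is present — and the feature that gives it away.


Technique: the master substitution — the argument shrinks by the factor 2, so measure the index on a logarithmic scale and the recursion becomes a shift.


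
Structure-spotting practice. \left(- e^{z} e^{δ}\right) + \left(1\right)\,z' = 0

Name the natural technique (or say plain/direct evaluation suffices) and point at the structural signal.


Technique: separation of variables — one side of the product carries the independent variable, the other the unknown — the textbook separation shape.


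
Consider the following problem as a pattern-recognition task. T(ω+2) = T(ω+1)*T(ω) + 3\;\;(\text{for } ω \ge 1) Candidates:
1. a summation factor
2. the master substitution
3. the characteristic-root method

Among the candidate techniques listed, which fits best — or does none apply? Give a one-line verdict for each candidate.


Method: no special technique — this one you iterate or analyze qualitatively: the nonlinearity defeats linear solution methods.
- a summation factor — the recursion is nonlinear — outside the first-order linear family a summation factor addresses.
- the master substitution: there is no divide-the-index recursive argument.
- the characteristic-root method: the recursion is nonlinear in the sequence values, so no linear-modes ansatz applies.


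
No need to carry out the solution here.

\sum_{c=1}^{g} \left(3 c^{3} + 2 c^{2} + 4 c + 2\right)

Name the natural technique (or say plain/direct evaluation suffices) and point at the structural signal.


Verdict: no special technique — Faulhaber territory: sum each constant-multiple power of c with its closed-form formula, no trick required.


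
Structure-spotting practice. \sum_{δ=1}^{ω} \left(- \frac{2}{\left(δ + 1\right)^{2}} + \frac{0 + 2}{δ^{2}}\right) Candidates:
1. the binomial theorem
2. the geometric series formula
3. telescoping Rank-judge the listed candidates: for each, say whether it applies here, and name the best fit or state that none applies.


Diagnosis: telescoping — a difference of consecutive values of one function (\frac{0 + 2}{δ^{2}} at one index and the next) — telescoping by construction.
- the binomial theorem: the terms do not reassemble into a binomial power.
- the geometric series formula: consecutive terms are not related by a fixed multiplier.
- telescoping — applicable, and directly so.


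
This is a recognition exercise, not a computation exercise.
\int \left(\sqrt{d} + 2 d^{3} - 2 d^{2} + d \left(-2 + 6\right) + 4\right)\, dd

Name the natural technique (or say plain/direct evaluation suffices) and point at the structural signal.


Verdict: no special technique — the integrand is a sum of constant multiples of powers of d — integrate term by term.


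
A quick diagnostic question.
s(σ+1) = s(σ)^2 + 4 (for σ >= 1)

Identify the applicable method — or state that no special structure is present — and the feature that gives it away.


Method: no special technique — this one you iterate or analyze qualitatively: the nonlinearity defeats linear solution methods.


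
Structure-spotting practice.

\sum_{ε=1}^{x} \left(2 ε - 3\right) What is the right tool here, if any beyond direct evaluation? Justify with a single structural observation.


Method: no special technique — Faulhaber territory: sum each constant-multiple power of ε with its closed-form formula, no trick required.


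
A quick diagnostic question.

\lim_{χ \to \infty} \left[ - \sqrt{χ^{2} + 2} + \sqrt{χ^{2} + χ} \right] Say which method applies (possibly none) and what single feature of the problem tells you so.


Best approach: conjugate multiplication — divergence minus divergence hides a finite answer — expose it by pairing \sqrt{χ^{2} + χ} - \sqrt{χ^{2} + 2} with its conjugate.


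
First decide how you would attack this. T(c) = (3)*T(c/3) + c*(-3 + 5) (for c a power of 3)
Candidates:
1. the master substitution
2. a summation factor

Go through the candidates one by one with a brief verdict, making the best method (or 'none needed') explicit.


Diagnosis: the master substitution — recursion at c/3 is multiplicative in the index; logarithmic reindexing via c = 3^m linearizes it.
- the master substitution — applicable, and directly so.
- a summation factor — the recursion divides its index rather than shifting it — there is no previous-term chain for a summation factor to telescope.


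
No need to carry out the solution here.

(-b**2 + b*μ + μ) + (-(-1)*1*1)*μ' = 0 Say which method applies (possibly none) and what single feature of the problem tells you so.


Technique: a linear integrating factor — the unknown enters only to the first power against a nonzero forcing term — the integrating-factor template applies directly.


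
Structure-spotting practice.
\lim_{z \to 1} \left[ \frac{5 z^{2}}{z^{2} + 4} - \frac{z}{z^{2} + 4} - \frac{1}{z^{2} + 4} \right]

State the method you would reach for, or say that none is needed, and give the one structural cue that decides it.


Best approach: no special technique — the expression is continuous at 1 — substitute and evaluate; no indeterminate form appears.


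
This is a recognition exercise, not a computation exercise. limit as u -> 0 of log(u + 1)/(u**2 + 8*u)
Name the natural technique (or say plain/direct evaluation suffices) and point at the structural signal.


Diagnosis: l'Hôpital's rule (0/0) — substituting 0 gives 0 over 0; differentiate top and bottom once and re-evaluate. Known elementary limits would finish this too — the rule just bypasses the case analysis.


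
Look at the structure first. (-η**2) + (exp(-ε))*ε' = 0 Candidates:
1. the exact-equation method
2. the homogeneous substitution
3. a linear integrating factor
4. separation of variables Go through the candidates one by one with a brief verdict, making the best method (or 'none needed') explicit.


Best approach: separation of variables — solved for the derivative, the right side splits multiplicatively into a function of each variable alone — divide and integrate each side.
- the exact-equation method: with no real cross-dependence between the variables, the exact-equation machinery is a detour rather than the natural reading.
- the homogeneous substitution — rescaling both variables together changes the slope, so no ratio substitution collapses it.
- a linear integrating factor — a nonlinear term in the unknown puts this outside the integrating-factor template.
- separation of variables: applies; the problem has the shape this method handles.


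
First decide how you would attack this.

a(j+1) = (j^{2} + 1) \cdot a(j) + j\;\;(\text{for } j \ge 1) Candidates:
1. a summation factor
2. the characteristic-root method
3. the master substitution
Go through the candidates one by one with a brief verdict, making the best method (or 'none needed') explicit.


Diagnosis: a summation factor — one-term recursion with variable weight j^{2} + 1 is solved by product normalization, not by root-finding.
- a summation factor: applies; the problem has the shape this method handles.
- the characteristic-root method — an index-dependent weight blocks the pure exponential ansatz.
- the master substitution: this is shift-type recursion, outside the divide-and-conquer template.


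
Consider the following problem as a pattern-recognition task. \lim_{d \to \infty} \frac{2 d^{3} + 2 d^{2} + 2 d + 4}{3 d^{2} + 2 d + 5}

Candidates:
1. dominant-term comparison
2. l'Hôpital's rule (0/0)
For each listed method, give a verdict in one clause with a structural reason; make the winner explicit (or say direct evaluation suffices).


Verdict: dominant-term comparison — growth-rate triage: the leading powers of d decide the limit, everything else is noise.
- dominant-term comparison — applies; the problem has the shape this method handles.
- l'Hôpital's rule (0/0) — no 0/0 form appears: written as one quotient, top and bottom both grow without bound, and the ratio is decided by their leading terms.


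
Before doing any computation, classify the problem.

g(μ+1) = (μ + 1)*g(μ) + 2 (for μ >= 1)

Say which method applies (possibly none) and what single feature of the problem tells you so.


Best approach: a summation factor — one-term recursion with variable weight μ + 1 is solved by product normalization, not by root-finding.


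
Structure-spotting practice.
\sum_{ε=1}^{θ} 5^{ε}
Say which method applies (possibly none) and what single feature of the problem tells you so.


Method: the geometric series formula — each summand is the previous one scaled by 5; that constant multiplier is itself the geometric structure.


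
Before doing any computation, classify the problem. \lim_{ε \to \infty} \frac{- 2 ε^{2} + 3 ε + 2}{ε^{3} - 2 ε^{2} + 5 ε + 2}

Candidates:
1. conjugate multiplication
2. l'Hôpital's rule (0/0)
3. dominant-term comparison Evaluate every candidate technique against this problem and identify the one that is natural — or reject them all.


Diagnosis: dominant-term comparison — divide by the highest power of ε present: lower-order terms vanish and the dominant ratio remains.
- conjugate multiplication: no divergent radical difference is present for a conjugate pair to cancel.
- l'Hôpital's rule (0/0) — viewed as a single quotient this runs to ∞/∞, not the 0/0 clash this candidate addresses; an at-infinity variant of the rule would resolve it, but comparing leading growth reads the answer without differentiating.
- dominant-term comparison: applies; the problem has the shape this method handles.


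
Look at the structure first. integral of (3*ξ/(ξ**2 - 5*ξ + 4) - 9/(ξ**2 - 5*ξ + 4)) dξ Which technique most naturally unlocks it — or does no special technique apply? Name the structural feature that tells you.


Best approach: partial fractions — ξ**2 - 5*ξ + 4 splits into linear pieces, so the quotient is a sum of simple fractions — decompose before integrating.


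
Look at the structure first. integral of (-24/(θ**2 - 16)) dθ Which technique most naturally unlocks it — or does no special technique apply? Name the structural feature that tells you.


Best approach: partial fractions — the integrand is a proper rational function and its denominator θ**2 - 16 factors into distinct pieces, so it splits into simple fractions.


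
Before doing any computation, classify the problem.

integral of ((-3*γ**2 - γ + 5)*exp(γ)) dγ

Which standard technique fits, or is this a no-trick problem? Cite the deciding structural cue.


Diagnosis: integration by parts — -3*γ**2 - γ + 5 dies after finitely many derivatives while exp(γ) cycles under integration — the tabular/parts setup.


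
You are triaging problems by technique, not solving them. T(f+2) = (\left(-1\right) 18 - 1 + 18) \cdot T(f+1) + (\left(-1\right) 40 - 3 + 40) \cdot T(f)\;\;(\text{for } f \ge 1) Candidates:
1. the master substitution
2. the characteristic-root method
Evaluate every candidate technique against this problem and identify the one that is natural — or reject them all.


Technique: the characteristic-root method — shift-invariance with fixed coefficients calls for exponential trials; the characteristic polynomial finds every r^f.
- the master substitution: no fixed divisor shrinks the index between calls.
- the characteristic-root method: applicable, and directly so.


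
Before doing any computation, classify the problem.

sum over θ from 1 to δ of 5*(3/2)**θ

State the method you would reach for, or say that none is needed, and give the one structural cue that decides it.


Diagnosis: the geometric series formula — each summand is the previous one scaled by 3/2; that constant multiplier is itself the geometric structure.


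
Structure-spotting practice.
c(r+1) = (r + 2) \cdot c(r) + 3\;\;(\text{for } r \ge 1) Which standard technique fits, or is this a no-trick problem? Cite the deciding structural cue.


Verdict: a summation factor — first-order linear but the coefficient r + 2 moves with the index — divide by the cumulative product and telescope.


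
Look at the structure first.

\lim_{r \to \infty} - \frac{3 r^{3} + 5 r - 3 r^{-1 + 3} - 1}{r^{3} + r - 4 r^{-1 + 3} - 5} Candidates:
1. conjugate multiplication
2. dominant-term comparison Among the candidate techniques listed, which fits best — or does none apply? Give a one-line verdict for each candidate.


Technique: dominant-term comparison — divide by the highest power of r present: lower-order terms vanish and the dominant ratio remains.
- conjugate multiplication — the conjugate move applies to radical differences, which this is not.
- dominant-term comparison — yes — fits the structure here.


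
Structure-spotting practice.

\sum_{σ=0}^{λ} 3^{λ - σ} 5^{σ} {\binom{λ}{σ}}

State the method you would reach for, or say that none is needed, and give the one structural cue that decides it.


Verdict: the binomial theorem — binomial coefficients against complementary powers of 5 and 3: recognize the binomial expansion and resum.


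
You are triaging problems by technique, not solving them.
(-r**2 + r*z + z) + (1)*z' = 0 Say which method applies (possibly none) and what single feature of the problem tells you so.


Method: a linear integrating factor — linear in the unknown with genuine forcing: multiply through by the exponential of the integrated coefficient and the left side closes into one derivative.


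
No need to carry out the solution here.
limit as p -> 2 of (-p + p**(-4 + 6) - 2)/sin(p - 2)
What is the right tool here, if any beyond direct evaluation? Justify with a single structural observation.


Verdict: l'Hôpital's rule (0/0) — numerator and denominator both vanish at 2 — a genuine 0/0 form, which is exactly when l'Hôpital applies. The standard small-argument limits would also carry it; the rule is the systematic route.


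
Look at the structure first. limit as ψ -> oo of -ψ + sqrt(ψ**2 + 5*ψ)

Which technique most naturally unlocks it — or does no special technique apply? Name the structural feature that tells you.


Diagnosis: conjugate multiplication — turning the difference into a conjugate-rationalized ratio makes the limit readable.


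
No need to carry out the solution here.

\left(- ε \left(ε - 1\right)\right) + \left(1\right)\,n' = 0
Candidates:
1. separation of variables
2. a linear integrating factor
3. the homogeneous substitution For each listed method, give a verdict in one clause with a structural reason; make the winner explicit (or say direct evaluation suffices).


Diagnosis: no special technique — solved for the derivative, n never appears on the right — this is a direct integration in ε, not a differential-equations problem at heart.
- separation of variables — any separation here is vacuous (nothing depends on the unknown); direct integration is the honest label.
- a linear integrating factor: with the unknown absent the integrating factor is a formality; direct integration is the working structure.
- the homogeneous substitution — the ratio substitution does not collapse this equation.


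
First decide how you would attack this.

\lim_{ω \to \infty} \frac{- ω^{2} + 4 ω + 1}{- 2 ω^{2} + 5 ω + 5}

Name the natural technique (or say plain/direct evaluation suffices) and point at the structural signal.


Verdict: dominant-term comparison — at large ω only the top-degree terms survive; compare the leading terms and the limit falls out. Viewed as a single quotient this is an ∞/∞ form — an at-infinity application of l'Hôpital's rule would also resolve it; comparing leading growth reads the answer without differentiating.


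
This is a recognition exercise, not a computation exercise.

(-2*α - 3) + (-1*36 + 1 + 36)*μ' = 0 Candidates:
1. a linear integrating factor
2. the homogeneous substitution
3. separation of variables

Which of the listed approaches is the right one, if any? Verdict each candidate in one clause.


Diagnosis: no special technique — solved for the derivative, μ never appears on the right — this is a direct integration in α, not a differential-equations problem at heart.
- a linear integrating factor — with the unknown absent the integrating factor is a formality; direct integration is the working structure.
- the homogeneous substitution: the slope changes under joint rescaling, failing the degree-zero test.
- separation of variables: separation is only trivially available — with the unknown absent from the slope this is a direct integration, not a separation problem.
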